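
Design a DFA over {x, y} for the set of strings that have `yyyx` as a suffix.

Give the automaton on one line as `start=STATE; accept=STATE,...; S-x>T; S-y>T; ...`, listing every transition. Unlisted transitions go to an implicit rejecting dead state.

Let each state record the length of the longest suffix of the input read so far that is also a prefix of `yyyx`. q1 means the last symbol is `y`; q2 means the last 2 symbols are `yy`; q3 means the last 3 symbols are `yyy`; q4 means the last 4 symbols are `yyyx`. Accept only at q4, where the string currently ends in `yyyx`.
A 5-state machine:
        x   y  
>  q0   q0  q1 
   q1   q0  q2 
   q2   q0  q3 
   q3   q4  q3 
 * q4   q0  q1 
(> = start, * = accepting)

start=q0; accept=q4; q0-x>q0; q0-y>q1; q1-x>q0; q1-y>q2; q2-x>q0; q2-y>q3; q3-x>q4; q3-y>q3; q4-x>q0; q4-y>q1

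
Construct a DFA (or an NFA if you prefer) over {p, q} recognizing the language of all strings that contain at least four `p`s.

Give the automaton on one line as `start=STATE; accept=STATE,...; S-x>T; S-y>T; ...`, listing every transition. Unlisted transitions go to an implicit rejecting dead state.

Count `p`s, saturating at 5: states A through E mean 0 through 4 `p`s seen; F means more than 4. Each `p` increments (capped at F); other symbols loop. Accept from {E, F}.
A 6-state machine:
       p  q 
>  A   B  A 
   B   C  B 
   C   D  C 
   D   E  D 
 * E   F  E 
 * F   F  F 
(> = start, * = accepting)

start=A; accept=E,F; A-p>B; A-q>A; B-p>C; B-q>B; C-p>D; C-q>C; D-p>E; D-q>D; E-p>F; E-q>E; F-p>F; F-q>F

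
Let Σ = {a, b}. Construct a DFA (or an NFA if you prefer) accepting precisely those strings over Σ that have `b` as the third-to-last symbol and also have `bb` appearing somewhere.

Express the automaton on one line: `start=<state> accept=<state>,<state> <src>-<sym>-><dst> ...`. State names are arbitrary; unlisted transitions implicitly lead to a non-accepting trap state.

start=q0 accept=q3,q4,q5,q6 q0-a->q0 q0-b->q1 q1-a->q0 q1-b->q2 q2-a->q3 q2-b->q4 q3-a->q5 q3-b->q6 q4-a->q3 q4-b->q4 q5-a->q7 q5-b->q8 q6-a->q9 q6-b->q2 q7-a->q7 q7-b->q8 q8-a->q9 q8-b->q2 q9-a->q5 q9-b->q6

Build one automaton per condition and run them in lockstep. The first has 15 states tracking the last 3 symbols read; the second has 3 states tracking whether and how much of `bb` has been seen. A product state is a pair (one from each), accepting exactly when both do. Equivalent product states are then merged.
With 10 states:
        a   b  
>  q0   q0  q1 
   q1   q0  q2 
   q2   q3  q4 
 * q3   q5  q6 
 * q4   q3  q4 
 * q5   q7  q8 
 * q6   q9  q2 
   q7   q7  q8 
   q8   q9  q2 
   q9   q5  q6 
(> = start, * = accepting)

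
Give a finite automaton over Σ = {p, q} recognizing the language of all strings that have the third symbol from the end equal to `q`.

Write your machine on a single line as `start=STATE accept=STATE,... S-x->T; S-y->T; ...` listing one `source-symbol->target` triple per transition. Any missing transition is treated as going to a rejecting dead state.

start=A; accept=L,M,N,O; A-p->B; A-q->C; B-p->D; B-q->E; C-p->F; C-q->G; D-p->H; D-q->I; E-p->J; E-q->K; F-p->L; F-q->M; G-p->N; G-q->O; H-p->H; H-q->I; I-p->J; I-q->K; J-p->L; J-q->M; K-p->N; K-q->O; L-p->H; L-q->I; M-p->J; M-q->K; N-p->L; N-q->M; O-p->N; O-q->O

A DFA must remember the last 3 symbols (since which symbol is third-to-last isn't known until the input ends). Use one state per possible window of the last ≤3 symbols; accept from those whose window starts with `q`.
With 15 states:
       p  q 
>  A   B  C 
   B   D  E 
   C   F  G 
   D   H  I 
   E   J  K 
   F   L  M 
   G   N  O 
   H   H  I 
   I   J  K 
   J   L  M 
   K   N  O 
 * L   H  I 
 * M   J  K 
 * N   L  M 
 * O   N  O 
(> = start, * = accepting)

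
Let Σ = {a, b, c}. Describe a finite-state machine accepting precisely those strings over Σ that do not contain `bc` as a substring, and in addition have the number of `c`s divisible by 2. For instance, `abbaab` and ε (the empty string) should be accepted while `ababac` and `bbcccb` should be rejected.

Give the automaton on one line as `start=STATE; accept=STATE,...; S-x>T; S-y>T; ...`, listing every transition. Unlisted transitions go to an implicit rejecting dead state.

Run two small machines in parallel and take their product. The first has 3 states tracking partial matches of the forbidden pattern `bc`; the second has 2 states tracking the count of `c`s modulo 2. A product state is a pair (one from each), accepting exactly when both do.
        a   b   c  
>* S0   S0  S1  S2 
 * S1   S0  S1  S3 
   S2   S2  S4  S0 
   S3   S3  S3  S5 
   S4   S2  S4  S5 
   S5   S5  S5  S3 
(> = start, * = accepting)

start=S0; accept=S0,S1; S0-a>S0; S0-b>S1; S0-c>S2; S1-a>S0; S1-b>S1; S1-c>S3; S2-a>S2; S2-b>S4; S2-c>S0; S3-a>S3; S3-b>S3; S3-c>S5; S4-a>S2; S4-b>S4; S4-c>S5; S5-a>S5; S5-b>S5; S5-c>S3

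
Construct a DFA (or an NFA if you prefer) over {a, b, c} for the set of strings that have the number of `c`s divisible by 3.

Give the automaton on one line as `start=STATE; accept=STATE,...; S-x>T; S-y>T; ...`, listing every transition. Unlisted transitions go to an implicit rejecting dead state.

start=q0; accept=q0; q0-a>q0; q0-b>q0; q0-c>q1; q1-a>q1; q1-b>q1; q1-c>q2; q2-a>q2; q2-b>q2; q2-c>q0

The only thing that matters is how many `c`s have appeared, reduced mod 3. Use one state per residue: q0 for 0, …, q2 for 2. Reading `c` moves to the next residue; anything else stays put. q0 is accepting.
3 states suffice.
        a   b   c  
>* q0   q0  q0  q1 
   q1   q1  q1  q2 
   q2   q2  q2  q0 
(> = start, * = accepting)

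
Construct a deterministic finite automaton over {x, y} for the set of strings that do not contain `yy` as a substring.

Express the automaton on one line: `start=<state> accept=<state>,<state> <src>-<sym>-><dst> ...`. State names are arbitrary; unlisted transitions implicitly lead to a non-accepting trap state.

start=s0 accept=s0,s1 s0-x->s0 s0-y->s1 s1-x->s0 s1-y->s2 s2-x->s2 s2-y->s2

Track partial matches of the forbidden pattern `yy`. State s2 is a dead state reached once `yy` has occurred; every other state accepts. s0 means no part of `yy` is currently matched.
A 3-state machine:
        x   y  
>* s0   s0  s1 
 * s1   s0  s2 
   s2   s2  s2 
(> = start, * = accepting)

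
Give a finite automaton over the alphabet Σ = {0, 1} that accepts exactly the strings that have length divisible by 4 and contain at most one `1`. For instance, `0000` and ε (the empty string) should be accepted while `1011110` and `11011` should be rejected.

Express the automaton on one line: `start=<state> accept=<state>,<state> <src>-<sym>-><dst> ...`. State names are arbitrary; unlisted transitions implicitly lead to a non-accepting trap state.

start=q0 accept=q0,q9 q0-0->q1 q0-1->q2 q1-0->q3 q1-1->q4 q2-0->q4 q2-1->q5 q3-0->q6 q3-1->q7 q4-0->q7 q4-1->q8 q5-0->q8 q5-1->q8 q6-0->q0 q6-1->q9 q7-0->q9 q7-1->q10 q8-0->q10 q8-1->q10 q9-0->q2 q9-1->q11 q10-0->q11 q10-1->q11 q11-0->q5 q11-1->q5

Handle the two conditions separately and then intersect. One (4 states) tracks the input length modulo 4; the other (3 states) tracks the count of `1`s, saturating at 2. Each combined state is a pair, one component from each; accept when both components accept.
12 states suffice.
          0    1  
>* q0     q1   q2 
   q1     q3   q4 
   q2     q4   q5 
   q3     q6   q7 
   q4     q7   q8 
   q5     q8   q8 
   q6     q0   q9 
   q7     q9  q10 
   q8    q10  q10 
 * q9     q2  q11 
   q10   q11  q11 
   q11    q5   q5 
(> = start, * = accepting)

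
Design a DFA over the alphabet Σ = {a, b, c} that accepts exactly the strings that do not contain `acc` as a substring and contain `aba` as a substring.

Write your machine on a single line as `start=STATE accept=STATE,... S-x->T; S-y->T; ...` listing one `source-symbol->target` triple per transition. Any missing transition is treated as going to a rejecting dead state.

Build one automaton per condition and run them in lockstep. One (4 states) tracks partial matches of the forbidden pattern `acc`; the other (4 states) tracks whether and how much of `aba` has been seen. Each combined state is a pair, one component from each; accept when both components accept.
With 11 states:
          a    b    c  
>  s0     s1   s0   s0 
   s1     s1   s2   s3 
   s2     s4   s0   s0 
   s3     s1   s0   s5 
 * s4     s4   s6   s7 
   s5     s8   s5   s5 
 * s6     s4   s6   s6 
 * s7     s4   s6   s9 
   s8     s8  s10   s5 
   s9     s9   s9   s9 
   s10    s9   s5   s5 
(> = start, * = accepting)

start=s0; accept=s4,s6,s7; s0-a->s1; s0-b->s0; s0-c->s0; s1-a->s1; s1-b->s2; s1-c->s3; s2-a->s4; s2-b->s0; s2-c->s0; s3-a->s1; s3-b->s0; s3-c->s5; s4-a->s4; s4-b->s6; s4-c->s7; s5-a->s8; s5-b->s5; s5-c->s5; s6-a->s4; s6-b->s6; s6-c->s6; s7-a->s4; s7-b->s6; s7-c->s9; s8-a->s8; s8-b->s10; s8-c->s5; s9-a->s9; s9-b->s9; s9-c->s9; s10-a->s9; s10-b->s5; s10-c->s5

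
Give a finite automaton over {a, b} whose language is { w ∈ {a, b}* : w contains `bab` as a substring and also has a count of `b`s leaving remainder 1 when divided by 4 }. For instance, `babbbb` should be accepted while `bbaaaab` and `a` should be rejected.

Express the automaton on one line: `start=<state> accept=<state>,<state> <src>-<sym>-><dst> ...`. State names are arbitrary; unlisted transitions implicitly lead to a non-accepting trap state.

start=S0 accept=S15 S0-a->S0 S0-b->S1 S1-a->S2 S1-b->S3 S2-a->S4 S2-b->S5 S3-a->S6 S3-b->S7 S4-a->S4 S4-b->S3 S5-a->S5 S5-b->S8 S6-a->S9 S6-b->S8 S7-a->S10 S7-b->S11 S8-a->S8 S8-b->S12 S9-a->S9 S9-b->S7 S10-a->S13 S10-b->S12 S11-a->S14 S11-b->S1 S12-a->S12 S12-b->S15 S13-a->S13 S13-b->S11 S14-a->S0 S14-b->S15 S15-a->S15 S15-b->S5

Build one automaton per condition and run them in lockstep. One (4 states) tracks whether and how much of `bab` has been seen; the other (4 states) tracks the count of `b`s modulo 4. Each combined state is a pair, one component from each; accept when both components accept.
16 states suffice.
          a    b  
>  S0     S0   S1 
   S1     S2   S3 
   S2     S4   S5 
   S3     S6   S7 
   S4     S4   S3 
   S5     S5   S8 
   S6     S9   S8 
   S7    S10  S11 
   S8     S8  S12 
   S9     S9   S7 
   S10   S13  S12 
   S11   S14   S1 
   S12   S12  S15 
   S13   S13  S11 
   S14    S0  S15 
 * S15   S15   S5 
(> = start, * = accepting)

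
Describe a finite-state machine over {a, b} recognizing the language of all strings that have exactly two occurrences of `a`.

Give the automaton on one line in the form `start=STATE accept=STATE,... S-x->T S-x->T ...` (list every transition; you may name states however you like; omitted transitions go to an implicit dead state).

Only the number of `a`s matters, and only up to 3. Make a chain q0 → q1 → q2 → q3 advanced by each `a` (with q3 absorbing); every other symbol self-loops. The accepting set is {q2}.
4 states suffice.
        a   b  
>  q0   q1  q0 
   q1   q2  q1 
 * q2   q3  q2 
   q3   q3  q3 
(> = start, * = accepting)

start=q0 accept=q2 q0-a->q1 q0-b->q0 q1-a->q2 q1-b->q1 q2-a->q3 q2-b->q2 q3-a->q3 q3-b->q3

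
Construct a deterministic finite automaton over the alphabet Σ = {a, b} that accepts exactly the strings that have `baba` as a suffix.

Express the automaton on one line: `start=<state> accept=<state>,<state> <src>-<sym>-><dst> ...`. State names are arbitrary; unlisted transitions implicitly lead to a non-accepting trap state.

Remember how much of `baba` the current input suffix matches. State s0 means no match yet; s1 means the last symbol is `b`; s2 means the last 2 symbols are `ba`; s3 means the last 3 symbols are `bab`; s4 means the last 4 symbols are `baba`. Only s4 accepts. On a mismatch, fall back to the longest proper suffix that is still a prefix of `baba`.
        a   b  
>  s0   s0  s1 
   s1   s2  s1 
   s2   s0  s3 
   s3   s4  s1 
 * s4   s0  s3 
(> = start, * = accepting)

start=s0 accept=s4 s0-a->s0 s0-b->s1 s1-a->s2 s1-b->s1 s2-a->s0 s2-b->s3 s3-a->s4 s3-b->s1 s4-a->s0 s4-b->s3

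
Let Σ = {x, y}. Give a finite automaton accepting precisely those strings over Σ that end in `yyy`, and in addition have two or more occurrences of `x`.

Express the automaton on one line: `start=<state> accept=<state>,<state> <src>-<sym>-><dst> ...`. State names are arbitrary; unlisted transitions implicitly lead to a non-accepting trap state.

Handle the two conditions separately and then intersect. The first has 4 states tracking how much of the suffix `yyy` has currently been matched; the second has 4 states tracking the count of `x`s, saturating at 3. A product state is a pair (one from each), accepting exactly when both do. Minimizing collapses redundant product states.
        x   y  
>  s0   s1  s0 
   s1   s2  s1 
   s2   s2  s3 
   s3   s2  s4 
   s4   s2  s5 
 * s5   s2  s5 
(> = start, * = accepting)

start=s0 accept=s5 s0-x->s1 s0-y->s0 s1-x->s2 s1-y->s1 s2-x->s2 s2-y->s3 s3-x->s2 s3-y->s4 s4-x->s2 s4-y->s5 s5-x->s2 s5-y->s5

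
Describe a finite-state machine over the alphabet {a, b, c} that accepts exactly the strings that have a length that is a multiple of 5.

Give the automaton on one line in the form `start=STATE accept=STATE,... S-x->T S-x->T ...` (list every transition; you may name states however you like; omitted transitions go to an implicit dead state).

start=q0 accept=q0 q0-a->q1 q0-b->q1 q0-c->q1 q1-a->q2 q1-b->q2 q1-c->q2 q2-a->q3 q2-b->q3 q2-c->q3 q3-a->q4 q3-b->q4 q3-c->q4 q4-a->q0 q4-b->q0 q4-c->q0

Count input length modulo 5: every symbol advances one step around the cycle q0 → q1 → q2 → q3 → q4 → q0. Accept at q0.
With 5 states:
        a   b   c  
>* q0   q1  q1  q1 
   q1   q2  q2  q2 
   q2   q3  q3  q3 
   q3   q4  q4  q4 
   q4   q0  q0  q0 
(> = start, * = accepting)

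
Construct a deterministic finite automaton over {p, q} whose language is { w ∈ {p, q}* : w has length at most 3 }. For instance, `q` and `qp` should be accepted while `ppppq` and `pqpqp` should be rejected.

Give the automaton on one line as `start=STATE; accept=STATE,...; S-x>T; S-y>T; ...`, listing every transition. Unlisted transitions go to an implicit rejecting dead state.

We only need to distinguish lengths 0, 1, …, 3, and '>3'. Chain S0 → S1 → S2 → S3 → S4 on every symbol, with S4 looping. Accepting states: {S0, S1, S2, S3}.
A 5-state machine:
        p   q  
>* S0   S1  S1 
 * S1   S2  S2 
 * S2   S3  S3 
 * S3   S4  S4 
   S4   S4  S4 
(> = start, * = accepting)

start=S0; accept=S0,S1,S2,S3; S0-p>S1; S0-q>S1; S1-p>S2; S1-q>S2; S2-p>S3; S2-q>S3; S3-p>S4; S3-q>S4; S4-p>S4; S4-q>S4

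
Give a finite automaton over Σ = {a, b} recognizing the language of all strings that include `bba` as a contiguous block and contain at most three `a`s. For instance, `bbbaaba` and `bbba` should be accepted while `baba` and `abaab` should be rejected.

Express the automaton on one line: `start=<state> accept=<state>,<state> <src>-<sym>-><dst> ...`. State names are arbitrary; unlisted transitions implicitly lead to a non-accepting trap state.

Handle the two conditions separately and then intersect. The first has 4 states tracking whether and how much of `bba` has been seen; the second has 5 states tracking the count of `a`s, saturating at 4. A product state is a pair (one from each), accepting exactly when both do. After merging equivalent states the machine shrinks.
With 13 states:
          a    b  
>  q0     q1   q2 
   q1     q3   q4 
   q2     q1   q5 
   q3     q6   q7 
   q4     q3   q8 
   q5     q9   q5 
   q6     q6   q6 
   q7     q6  q10 
   q8    q11   q8 
 * q9    q11   q9 
   q10   q12  q10 
 * q11   q12  q11 
 * q12    q6  q12 
(> = start, * = accepting)

start=q0 accept=q9,q11,q12 q0-a->q1 q0-b->q2 q1-a->q3 q1-b->q4 q2-a->q1 q2-b->q5 q3-a->q6 q3-b->q7 q4-a->q3 q4-b->q8 q5-a->q9 q5-b->q5 q6-a->q6 q6-b->q6 q7-a->q6 q7-b->q10 q8-a->q11 q8-b->q8 q9-a->q11 q9-b->q9 q10-a->q12 q10-b->q10 q11-a->q12 q11-b->q11 q12-a->q6 q12-b->q12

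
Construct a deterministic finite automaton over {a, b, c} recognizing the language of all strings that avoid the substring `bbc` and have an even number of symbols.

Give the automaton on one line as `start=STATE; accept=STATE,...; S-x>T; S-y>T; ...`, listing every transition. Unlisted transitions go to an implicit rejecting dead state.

start=S0; accept=S0,S3,S4; S0-a>S1; S0-b>S2; S0-c>S1; S1-a>S0; S1-b>S3; S1-c>S0; S2-a>S0; S2-b>S4; S2-c>S0; S3-a>S1; S3-b>S5; S3-c>S1; S4-a>S1; S4-b>S5; S4-c>S6; S5-a>S0; S5-b>S4; S5-c>S6; S6-a>S6; S6-b>S6; S6-c>S6

Run two small machines in parallel and take their product. One (4 states) tracks partial matches of the forbidden pattern `bbc`; the other (2 states) tracks the input length modulo 2. Each combined state is a pair, one component from each; accept when both components accept. After merging equivalent states the machine shrinks.
        a   b   c  
>* S0   S1  S2  S1 
   S1   S0  S3  S0 
   S2   S0  S4  S0 
 * S3   S1  S5  S1 
 * S4   S1  S5  S6 
   S5   S0  S4  S6 
   S6   S6  S6  S6 
(> = start, * = accepting)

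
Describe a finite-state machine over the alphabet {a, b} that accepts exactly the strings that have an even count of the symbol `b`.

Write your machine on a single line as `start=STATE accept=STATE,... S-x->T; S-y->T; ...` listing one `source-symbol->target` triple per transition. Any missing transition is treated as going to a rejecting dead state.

start=q0; accept=q0; q0-a->q0; q0-b->q1; q1-a->q1; q1-b->q0

Keep the running count of `b`s modulo 2: each `b` advances along the cycle q0 → q1 → q0 while other symbols loop. Accept at q0.
With 2 states:
        a   b  
>* q0   q0  q1 
   q1   q1  q0 
(> = start, * = accepting)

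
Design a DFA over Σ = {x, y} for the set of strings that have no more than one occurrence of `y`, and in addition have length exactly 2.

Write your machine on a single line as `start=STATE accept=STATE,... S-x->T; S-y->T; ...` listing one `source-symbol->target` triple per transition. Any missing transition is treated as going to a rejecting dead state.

start=q0; accept=q3,q4; q0-x->q1; q0-y->q2; q1-x->q3; q1-y->q4; q2-x->q4; q2-y->q5; q3-x->q6; q3-y->q7; q4-x->q7; q4-y->q8; q5-x->q8; q5-y->q8; q6-x->q6; q6-y->q7; q7-x->q7; q7-y->q8; q8-x->q8; q8-y->q8

Handle the two conditions separately and then intersect. The first has 3 states tracking the count of `y`s, saturating at 2; the second has 4 states tracking the input length, saturating at 3. A product state is a pair (one from each), accepting exactly when both do.
A 9-state machine:
        x   y  
>  q0   q1  q2 
   q1   q3  q4 
   q2   q4  q5 
 * q3   q6  q7 
 * q4   q7  q8 
   q5   q8  q8 
   q6   q6  q7 
   q7   q7  q8 
   q8   q8  q8 
(> = start, * = accepting)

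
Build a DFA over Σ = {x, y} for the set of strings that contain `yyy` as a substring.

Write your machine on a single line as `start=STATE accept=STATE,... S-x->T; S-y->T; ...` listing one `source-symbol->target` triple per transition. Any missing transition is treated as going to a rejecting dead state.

start=A; accept=D; A-x->A; A-y->B; B-x->A; B-y->C; C-x->A; C-y->D; D-x->D; D-y->D

States A..C record the length of the longest prefix of `yyy` that matches the current input suffix. Reaching D means `yyy` has been seen, and we stay there forever. Accept from D.
4 states suffice.
       x  y 
>  A   A  B 
   B   A  C 
   C   A  D 
 * D   D  D 
(> = start, * = accepting)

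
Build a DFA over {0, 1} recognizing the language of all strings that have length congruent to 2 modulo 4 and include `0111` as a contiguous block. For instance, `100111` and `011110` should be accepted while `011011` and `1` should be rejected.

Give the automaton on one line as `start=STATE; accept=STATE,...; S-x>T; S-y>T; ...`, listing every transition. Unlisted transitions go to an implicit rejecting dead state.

start=q0; accept=q18; q0-0>q1; q0-1>q2; q1-0>q3; q1-1>q4; q2-0>q3; q2-1>q5; q3-0>q6; q3-1>q7; q4-0>q6; q4-1>q8; q5-0>q6; q5-1>q9; q6-0>q10; q6-1>q11; q7-0>q10; q7-1>q12; q8-0>q10; q8-1>q13; q9-0>q10; q9-1>q0; q10-0>q1; q10-1>q14; q11-0>q1; q11-1>q15; q12-0>q1; q12-1>q16; q13-0>q16; q13-1>q16; q14-0>q3; q14-1>q17; q15-0>q3; q15-1>q18; q16-0>q18; q16-1>q18; q17-0>q6; q17-1>q19; q18-0>q19; q18-1>q19; q19-0>q13; q19-1>q13

Handle the two conditions separately and then intersect. One (4 states) tracks the input length modulo 4; the other (5 states) tracks whether and how much of `0111` has been seen. Each combined state is a pair, one component from each; accept when both components accept.
With 20 states:
          0    1  
>  q0     q1   q2 
   q1     q3   q4 
   q2     q3   q5 
   q3     q6   q7 
   q4     q6   q8 
   q5     q6   q9 
   q6    q10  q11 
   q7    q10  q12 
   q8    q10  q13 
   q9    q10   q0 
   q10    q1  q14 
   q11    q1  q15 
   q12    q1  q16 
   q13   q16  q16 
   q14    q3  q17 
   q15    q3  q18 
   q16   q18  q18 
   q17    q6  q19 
 * q18   q19  q19 
   q19   q13  q13 
(> = start, * = accepting)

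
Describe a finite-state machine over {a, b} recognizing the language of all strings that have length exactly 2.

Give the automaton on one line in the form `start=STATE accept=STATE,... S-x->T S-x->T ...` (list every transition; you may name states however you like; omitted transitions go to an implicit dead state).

start=S0 accept=S2 S0-a->S1 S0-b->S1 S1-a->S2 S1-b->S2 S2-a->S3 S2-b->S3 S3-a->S3 S3-b->S3

We only need to distinguish lengths 0, 1, …, 2, and '>2'. Chain S0 → S1 → S2 → S3 on every symbol, with S3 looping. Accepting states: {S2}.
A 4-state machine:
        a   b  
>  S0   S1  S1 
   S1   S2  S2 
 * S2   S3  S3 
   S3   S3  S3 
(> = start, * = accepting)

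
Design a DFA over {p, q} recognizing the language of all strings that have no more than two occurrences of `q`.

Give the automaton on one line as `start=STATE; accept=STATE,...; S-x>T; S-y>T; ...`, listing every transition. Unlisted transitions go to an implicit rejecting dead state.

Only the number of `q`s matters, and only up to 3. Make a chain s0 → s1 → s2 → s3 advanced by each `q` (with s3 absorbing); every other symbol self-loops. The accepting set is {s0, s1, s2}.
A 4-state machine:
        p   q  
>* s0   s0  s1 
 * s1   s1  s2 
 * s2   s2  s3 
   s3   s3  s3 
(> = start, * = accepting)

start=s0; accept=s0,s1,s2; s0-p>s0; s0-q>s1; s1-p>s1; s1-q>s2; s2-p>s2; s2-q>s3; s3-p>s3; s3-q>s3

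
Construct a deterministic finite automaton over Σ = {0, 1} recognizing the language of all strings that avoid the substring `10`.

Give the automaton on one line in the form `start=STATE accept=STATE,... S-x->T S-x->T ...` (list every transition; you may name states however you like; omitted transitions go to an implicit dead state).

This is the complement of 'contains `10`'. Use the same substring-matching states — A through C holding how much of `10` has just been matched — but flip the accepting set: everything except the trap C accepts.
With 3 states:
       0  1 
>* A   A  B 
 * B   C  B 
   C   C  C 
(> = start, * = accepting)

start=A accept=A,B A-0->A A-1->B B-0->C B-1->B C-0->C C-1->C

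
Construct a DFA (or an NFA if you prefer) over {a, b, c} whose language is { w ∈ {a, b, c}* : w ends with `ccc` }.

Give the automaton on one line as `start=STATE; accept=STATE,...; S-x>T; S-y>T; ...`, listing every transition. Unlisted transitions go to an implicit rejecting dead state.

Remember how much of `ccc` the current input suffix matches. State q0 means no match yet; q1 means the last symbol is `c`; q2 means the last 2 symbols are `cc`; q3 means the last 3 symbols are `ccc`. Only q3 accepts. On a mismatch, fall back to the longest proper suffix that is still a prefix of `ccc`.
        a   b   c  
>  q0   q0  q0  q1 
   q1   q0  q0  q2 
   q2   q0  q0  q3 
 * q3   q0  q0  q3 
(> = start, * = accepting)

start=q0; accept=q3; q0-a>q0; q0-b>q0; q0-c>q1; q1-a>q0; q1-b>q0; q1-c>q2; q2-a>q0; q2-b>q0; q2-c>q3; q3-a>q0; q3-b>q0; q3-c>q3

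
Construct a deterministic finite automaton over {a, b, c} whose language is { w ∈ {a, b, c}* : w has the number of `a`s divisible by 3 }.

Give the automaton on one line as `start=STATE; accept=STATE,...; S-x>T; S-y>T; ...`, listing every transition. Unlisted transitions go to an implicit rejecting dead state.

The only thing that matters is how many `a`s have appeared, reduced mod 3. Use one state per residue: q0 for 0, …, q2 for 2. Reading `a` moves to the next residue; anything else stays put. q0 is accepting.
        a   b   c  
>* q0   q1  q0  q0 
   q1   q2  q1  q1 
   q2   q0  q2  q2 
(> = start, * = accepting)

start=q0; accept=q0; q0-a>q1; q0-b>q0; q0-c>q0; q1-a>q2; q1-b>q1; q1-c>q1; q2-a>q0; q2-b>q2; q2-c>q2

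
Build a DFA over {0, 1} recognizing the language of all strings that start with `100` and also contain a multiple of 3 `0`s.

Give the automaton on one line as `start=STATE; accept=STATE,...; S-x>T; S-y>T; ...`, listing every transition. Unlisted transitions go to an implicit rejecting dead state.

start=q0; accept=q7; q0-0>q1; q0-1>q2; q1-0>q3; q1-1>q1; q2-0>q4; q2-1>q5; q3-0>q5; q3-1>q3; q4-0>q6; q4-1>q1; q5-0>q1; q5-1>q5; q6-0>q7; q6-1>q6; q7-0>q8; q7-1>q7; q8-0>q6; q8-1>q8

Build one automaton per condition and run them in lockstep. One (5 states) tracks whether the input so far still matches the prefix `100`; the other (3 states) tracks the count of `0`s modulo 3. Each combined state is a pair, one component from each; accept when both components accept.
9 states suffice.
        0   1  
>  q0   q1  q2 
   q1   q3  q1 
   q2   q4  q5 
   q3   q5  q3 
   q4   q6  q1 
   q5   q1  q5 
   q6   q7  q6 
 * q7   q8  q7 
   q8   q6  q8 
(> = start, * = accepting)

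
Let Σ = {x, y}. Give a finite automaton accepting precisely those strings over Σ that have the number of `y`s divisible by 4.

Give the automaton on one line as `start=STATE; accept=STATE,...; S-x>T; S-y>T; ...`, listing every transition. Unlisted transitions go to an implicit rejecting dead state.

start=S0; accept=S0; S0-x>S0; S0-y>S1; S1-x>S1; S1-y>S2; S2-x>S2; S2-y>S3; S3-x>S3; S3-y>S0

The only thing that matters is how many `y`s have appeared, reduced mod 4. Use one state per residue: S0 for 0, …, S3 for 3. Reading `y` moves to the next residue; anything else stays put. S0 is accepting.
A 4-state machine:
        x   y  
>* S0   S0  S1 
   S1   S1  S2 
   S2   S2  S3 
   S3   S3  S0 
(> = start, * = accepting)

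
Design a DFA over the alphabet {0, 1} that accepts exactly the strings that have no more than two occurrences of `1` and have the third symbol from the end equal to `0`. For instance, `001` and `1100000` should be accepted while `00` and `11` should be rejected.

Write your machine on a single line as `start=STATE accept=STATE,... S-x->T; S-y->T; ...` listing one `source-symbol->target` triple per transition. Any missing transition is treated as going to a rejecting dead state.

start=A; accept=H,I,J,K,P,Q,R,T; A-0->B; A-1->C; B-0->D; B-1->E; C-0->F; C-1->G; D-0->H; D-1->I; E-0->J; E-1->K; F-0->L; F-1->M; G-0->N; G-1->O; H-0->H; H-1->I; I-0->J; I-1->K; J-0->L; J-1->M; K-0->N; K-1->O; L-0->P; L-1->Q; M-0->R; M-1->O; N-0->S; N-1->O; O-0->O; O-1->O; P-0->P; P-1->Q; Q-0->R; Q-1->O; R-0->S; R-1->O; S-0->T; S-1->O; T-0->T; T-1->O

Handle the two conditions separately and then intersect. One (4 states) tracks the count of `1`s, saturating at 3; the other (15 states) tracks the last 3 symbols read. Each combined state is a pair, one component from each; accept when both components accept. After merging equivalent states the machine shrinks.
       0  1 
>  A   B  C 
   B   D  E 
   C   F  G 
   D   H  I 
   E   J  K 
   F   L  M 
   G   N  O 
 * H   H  I 
 * I   J  K 
 * J   L  M 
 * K   N  O 
   L   P  Q 
   M   R  O 
   N   S  O 
   O   O  O 
 * P   P  Q 
 * Q   R  O 
 * R   S  O 
   S   T  O 
 * T   T  O 
(> = start, * = accepting)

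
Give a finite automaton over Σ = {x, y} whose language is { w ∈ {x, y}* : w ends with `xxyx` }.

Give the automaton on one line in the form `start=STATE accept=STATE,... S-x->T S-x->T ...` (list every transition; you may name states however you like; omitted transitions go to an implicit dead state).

Remember how much of `xxyx` the current input suffix matches. State s0 means no match yet; s1 means the last symbol is `x`; s2 means the last 2 symbols are `xx`; s3 means the last 3 symbols are `xxy`; s4 means the last 4 symbols are `xxyx`. Only s4 accepts. On a mismatch, fall back to the longest proper suffix that is still a prefix of `xxyx`.
With 5 states:
        x   y  
>  s0   s1  s0 
   s1   s2  s0 
   s2   s2  s3 
   s3   s4  s0 
 * s4   s2  s0 
(> = start, * = accepting)

start=s0 accept=s4 s0-x->s1 s0-y->s0 s1-x->s2 s1-y->s0 s2-x->s2 s2-y->s3 s3-x->s4 s3-y->s0 s4-x->s2 s4-y->s0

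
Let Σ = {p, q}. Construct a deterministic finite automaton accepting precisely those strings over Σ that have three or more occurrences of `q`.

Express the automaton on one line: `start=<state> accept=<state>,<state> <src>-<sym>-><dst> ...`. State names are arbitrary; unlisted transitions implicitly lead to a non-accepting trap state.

Count `q`s, saturating at 4: states s0 through s3 mean 0 through 3 `q`s seen; s4 means more than 3. Each `q` increments (capped at s4); other symbols loop. Accept from {s3, s4}.
A 5-state machine:
        p   q  
>  s0   s0  s1 
   s1   s1  s2 
   s2   s2  s3 
 * s3   s3  s4 
 * s4   s4  s4 
(> = start, * = accepting)

start=s0 accept=s3,s4 s0-p->s0 s0-q->s1 s1-p->s1 s1-q->s2 s2-p->s2 s2-q->s3 s3-p->s3 s3-q->s4 s4-p->s4 s4-q->s4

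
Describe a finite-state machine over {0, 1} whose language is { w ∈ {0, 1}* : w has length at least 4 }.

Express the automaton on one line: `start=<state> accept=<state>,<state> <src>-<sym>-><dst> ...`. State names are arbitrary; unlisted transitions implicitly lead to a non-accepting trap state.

Count input length up to 5: every symbol moves from q0 toward q5, which means 'more than 4' and absorbs. Accept from {q4, q5}.
6 states suffice.
        0   1  
>  q0   q1  q1 
   q1   q2  q2 
   q2   q3  q3 
   q3   q4  q4 
 * q4   q5  q5 
 * q5   q5  q5 
(> = start, * = accepting)

start=q0 accept=q4,q5 q0-0->q1 q0-1->q1 q1-0->q2 q1-1->q2 q2-0->q3 q2-1->q3 q3-0->q4 q3-1->q4 q4-0->q5 q4-1->q5 q5-0->q5 q5-1->q5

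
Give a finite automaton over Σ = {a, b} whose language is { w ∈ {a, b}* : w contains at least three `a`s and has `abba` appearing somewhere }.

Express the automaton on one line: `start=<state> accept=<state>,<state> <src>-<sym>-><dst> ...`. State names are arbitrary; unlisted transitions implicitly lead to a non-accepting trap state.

Build one automaton per condition and run them in lockstep. The first has 5 states tracking the count of `a`s, saturating at 4; the second has 5 states tracking whether and how much of `abba` has been seen. A product state is a pair (one from each), accepting exactly when both do.
A 20-state machine:
          a    b  
>  q0     q1   q0 
   q1     q2   q3 
   q2     q4   q5 
   q3     q2   q6 
   q4     q7   q8 
   q5     q4   q9 
   q6    q10  q11 
   q7     q7  q12 
   q8     q7  q13 
   q9    q14  q15 
   q10   q14  q10 
   q11    q2  q11 
   q12    q7  q16 
   q13   q17  q18 
 * q14   q17  q14 
   q15    q4  q15 
   q16   q17  q19 
 * q17   q17  q17 
   q18    q7  q18 
   q19    q7  q19 
(> = start, * = accepting)

start=q0 accept=q14,q17 q0-a->q1 q0-b->q0 q1-a->q2 q1-b->q3 q2-a->q4 q2-b->q5 q3-a->q2 q3-b->q6 q4-a->q7 q4-b->q8 q5-a->q4 q5-b->q9 q6-a->q10 q6-b->q11 q7-a->q7 q7-b->q12 q8-a->q7 q8-b->q13 q9-a->q14 q9-b->q15 q10-a->q14 q10-b->q10 q11-a->q2 q11-b->q11 q12-a->q7 q12-b->q16 q13-a->q17 q13-b->q18 q14-a->q17 q14-b->q14 q15-a->q4 q15-b->q15 q16-a->q17 q16-b->q19 q17-a->q17 q17-b->q17 q18-a->q7 q18-b->q18 q19-a->q7 q19-b->q19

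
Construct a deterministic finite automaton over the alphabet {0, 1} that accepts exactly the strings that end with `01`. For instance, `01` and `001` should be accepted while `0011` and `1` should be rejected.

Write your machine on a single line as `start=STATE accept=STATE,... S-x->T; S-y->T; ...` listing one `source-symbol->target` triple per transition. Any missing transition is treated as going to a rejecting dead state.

start=s0; accept=s2; s0-0->s1; s0-1->s0; s1-0->s1; s1-1->s2; s2-0->s1; s2-1->s0

Let each state record the length of the longest suffix of the input read so far that is also a prefix of `01`. s1 means the last symbol is `0`; s2 means the last 2 symbols are `01`. Accept only at s2, where the string currently ends in `01`.
        0   1  
>  s0   s1  s0 
   s1   s1  s2 
 * s2   s1  s0 
(> = start, * = accepting)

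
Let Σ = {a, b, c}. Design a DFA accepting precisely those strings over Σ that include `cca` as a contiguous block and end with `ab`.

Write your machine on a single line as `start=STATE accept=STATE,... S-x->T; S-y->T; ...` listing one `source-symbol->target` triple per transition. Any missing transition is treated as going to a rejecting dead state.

start=q0; accept=q4; q0-a->q0; q0-b->q0; q0-c->q1; q1-a->q0; q1-b->q0; q1-c->q2; q2-a->q3; q2-b->q0; q2-c->q2; q3-a->q3; q3-b->q4; q3-c->q5; q4-a->q3; q4-b->q5; q4-c->q5; q5-a->q3; q5-b->q5; q5-c->q5

Build one automaton per condition and run them in lockstep. One (4 states) tracks whether and how much of `cca` has been seen; the other (3 states) tracks how much of the suffix `ab` has currently been matched. Each combined state is a pair, one component from each; accept when both components accept. After merging equivalent states the machine shrinks.
A 6-state machine:
        a   b   c  
>  q0   q0  q0  q1 
   q1   q0  q0  q2 
   q2   q3  q0  q2 
   q3   q3  q4  q5 
 * q4   q3  q5  q5 
   q5   q3  q5  q5 
(> = start, * = accepting)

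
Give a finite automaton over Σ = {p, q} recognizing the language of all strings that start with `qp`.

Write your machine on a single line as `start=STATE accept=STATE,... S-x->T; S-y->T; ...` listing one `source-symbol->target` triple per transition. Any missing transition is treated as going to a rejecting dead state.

Walk along `qp` while the input agrees: from S0 take `q` to S1, and so on. Any deviation drops to the rejecting sink S3. Once S2 is reached the prefix is confirmed and every continuation is accepted.
4 states suffice.
        p   q  
>  S0   S3  S1 
   S1   S2  S3 
 * S2   S2  S2 
   S3   S3  S3 
(> = start, * = accepting)

start=S0; accept=S2; S0-p->S3; S0-q->S1; S1-p->S2; S1-q->S3; S2-p->S2; S2-q->S2; S3-p->S3; S3-q->S3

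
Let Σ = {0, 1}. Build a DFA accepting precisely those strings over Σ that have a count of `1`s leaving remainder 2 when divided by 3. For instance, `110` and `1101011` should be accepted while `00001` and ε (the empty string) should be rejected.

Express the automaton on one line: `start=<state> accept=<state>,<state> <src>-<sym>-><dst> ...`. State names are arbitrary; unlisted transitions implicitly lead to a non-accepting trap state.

The only thing that matters is how many `1`s have appeared, reduced mod 3. Use one state per residue: q0 for 0, …, q2 for 2. Reading `1` moves to the next residue; anything else stays put. q2 is accepting.
With 3 states:
        0   1  
>  q0   q0  q1 
   q1   q1  q2 
 * q2   q2  q0 
(> = start, * = accepting)

start=q0 accept=q2 q0-0->q0 q0-1->q1 q1-0->q1 q1-1->q2 q2-0->q2 q2-1->q0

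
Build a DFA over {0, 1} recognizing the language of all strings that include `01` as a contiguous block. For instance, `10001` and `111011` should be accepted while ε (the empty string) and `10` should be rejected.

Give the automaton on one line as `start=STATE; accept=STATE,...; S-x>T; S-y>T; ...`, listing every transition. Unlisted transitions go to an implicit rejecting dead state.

start=s0; accept=s2; s0-0>s1; s0-1>s0; s1-0>s1; s1-1>s2; s2-0>s2; s2-1>s2

Track how much of `01` has been matched so far: state s0 is no progress, s2 is the absorbing accept state reached once `01` has occurred. Intermediate states record partial matches; on a mismatch, fall back to the longest reusable overlap.
        0   1  
>  s0   s1  s0 
   s1   s1  s2 
 * s2   s2  s2 
(> = start, * = accepting)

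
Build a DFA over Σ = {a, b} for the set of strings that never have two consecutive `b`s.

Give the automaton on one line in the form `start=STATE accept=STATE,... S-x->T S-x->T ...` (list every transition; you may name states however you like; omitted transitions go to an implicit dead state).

start=S0 accept=S0,S1 S0-a->S0 S0-b->S1 S1-a->S0 S1-b->S2 S2-a->S2 S2-b->S2

This is the complement of 'contains `bb`'. Use the same substring-matching states — S0 through S2 holding how much of `bb` has just been matched — but flip the accepting set: everything except the trap S2 accepts.
With 3 states:
        a   b  
>* S0   S0  S1 
 * S1   S0  S2 
   S2   S2  S2 
(> = start, * = accepting)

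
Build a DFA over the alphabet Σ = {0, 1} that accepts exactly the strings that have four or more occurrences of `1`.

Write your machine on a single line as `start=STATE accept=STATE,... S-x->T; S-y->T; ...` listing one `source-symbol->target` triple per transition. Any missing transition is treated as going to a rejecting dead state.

Only the number of `1`s matters, and only up to 5. Make a chain S0 → S1 → S2 → S3 → S4 → S5 advanced by each `1` (with S5 absorbing); every other symbol self-loops. The accepting set is {S4, S5}.
A 6-state machine:
        0   1  
>  S0   S0  S1 
   S1   S1  S2 
   S2   S2  S3 
   S3   S3  S4 
 * S4   S4  S5 
 * S5   S5  S5 
(> = start, * = accepting)

start=S0; accept=S4,S5; S0-0->S0; S0-1->S1; S1-0->S1; S1-1->S2; S2-0->S2; S2-1->S3; S3-0->S3; S3-1->S4; S4-0->S4; S4-1->S5; S5-0->S5; S5-1->S5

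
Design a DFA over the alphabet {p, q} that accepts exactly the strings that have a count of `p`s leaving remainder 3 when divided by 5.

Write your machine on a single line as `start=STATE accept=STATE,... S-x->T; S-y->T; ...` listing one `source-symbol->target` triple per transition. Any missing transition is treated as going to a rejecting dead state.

The only thing that matters is how many `p`s have appeared, reduced mod 5. Use one state per residue: s0 for 0, …, s4 for 4. Reading `p` moves to the next residue; anything else stays put. s3 is accepting.
        p   q  
>  s0   s1  s0 
   s1   s2  s1 
   s2   s3  s2 
 * s3   s4  s3 
   s4   s0  s4 
(> = start, * = accepting)

start=s0; accept=s3; s0-p->s1; s0-q->s0; s1-p->s2; s1-q->s1; s2-p->s3; s2-q->s2; s3-p->s4; s3-q->s3; s4-p->s0; s4-q->s4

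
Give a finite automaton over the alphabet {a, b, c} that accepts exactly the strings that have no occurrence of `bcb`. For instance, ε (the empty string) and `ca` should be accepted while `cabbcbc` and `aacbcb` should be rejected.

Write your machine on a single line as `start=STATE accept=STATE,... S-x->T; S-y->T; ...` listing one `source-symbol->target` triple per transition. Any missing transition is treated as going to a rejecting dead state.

start=q0; accept=q0,q1,q2; q0-a->q0; q0-b->q1; q0-c->q0; q1-a->q0; q1-b->q1; q1-c->q2; q2-a->q0; q2-b->q3; q2-c->q0; q3-a->q3; q3-b->q3; q3-c->q3

Track partial matches of the forbidden pattern `bcb`. State q3 is a dead state reached once `bcb` has occurred; every other state accepts. q0 means no part of `bcb` is currently matched.
A 4-state machine:
        a   b   c  
>* q0   q0  q1  q0 
 * q1   q0  q1  q2 
 * q2   q0  q3  q0 
   q3   q3  q3  q3 
(> = start, * = accepting)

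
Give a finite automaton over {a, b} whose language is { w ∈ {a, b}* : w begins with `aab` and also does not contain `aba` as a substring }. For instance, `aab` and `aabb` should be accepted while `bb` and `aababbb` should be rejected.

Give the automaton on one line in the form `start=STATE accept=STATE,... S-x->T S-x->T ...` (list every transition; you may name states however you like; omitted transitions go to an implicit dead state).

Run two small machines in parallel and take their product. One (5 states) tracks whether the input so far still matches the prefix `aab`; the other (4 states) tracks partial matches of the forbidden pattern `aba`. Each combined state is a pair, one component from each; accept when both components accept. Equivalent product states are then merged.
7 states suffice.
        a   b  
>  q0   q1  q2 
   q1   q3  q2 
   q2   q2  q2 
   q3   q2  q4 
 * q4   q2  q5 
 * q5   q6  q5 
 * q6   q6  q4 
(> = start, * = accepting)

start=q0 accept=q4,q5,q6 q0-a->q1 q0-b->q2 q1-a->q3 q1-b->q2 q2-a->q2 q2-b->q2 q3-a->q2 q3-b->q4 q4-a->q2 q4-b->q5 q5-a->q6 q5-b->q5 q6-a->q6 q6-b->q4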